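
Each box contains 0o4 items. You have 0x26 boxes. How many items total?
Convert 0o4 (octal) → 4 (decimal)
Convert 0x26 (hexadecimal) → 2×16 + 6 = 38 (decimal)
Compute 4 × 38 = 152
152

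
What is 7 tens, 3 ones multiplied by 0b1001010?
Convert 7 tens, 3 ones (place-value notation) → 7×10 + 3 = 73 (decimal)
Convert 0b1001010 (binary) → 64 + 8 + 2 = 74 (decimal)
Compute 73 × 74 = 5402
5402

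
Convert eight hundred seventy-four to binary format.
Convert eight hundred seventy-four (English words) → 8×100 + 74 = 874 (decimal)
Convert 874 (decimal) → 874 = 512 + 256 + 64 + 32 + 8 + 2 → 0b1101101010 (binary)
0b1101101010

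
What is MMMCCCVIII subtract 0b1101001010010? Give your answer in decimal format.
Convert MMMCCCVIII (Roman numeral) → 1000 + 1000 + 1000 + 100 + 100 + 100 + 5 + 1 + 1 + 1 = 3308 (decimal)
Convert 0b1101001010010 (binary) → 4096 + 2048 + 512 + 64 + 16 + 2 = 6738 (decimal)
Compute 3308 - 6738 = -3430
-3430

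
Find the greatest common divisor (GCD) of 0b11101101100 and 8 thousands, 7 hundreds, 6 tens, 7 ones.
Convert 0b11101101100 (binary) → 1024 + 512 + 256 + 64 + 32 + 8 + 4 = 1900 (decimal)
Convert 8 thousands, 7 hundreds, 6 tens, 7 ones (place-value notation) → 8×1000 + 7×100 + 6×10 + 7 = 8767 (decimal)
Compute gcd(1900, 8767) = 1
1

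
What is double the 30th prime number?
The 30th prime number = 113
Compute 113 × 2 = 226
226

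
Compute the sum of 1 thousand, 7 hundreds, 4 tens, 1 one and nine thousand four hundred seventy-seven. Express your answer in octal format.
Convert 1 thousand, 7 hundreds, 4 tens, 1 one (place-value notation) → 1×1000 + 7×100 + 4×10 + 1 = 1741 (decimal)
Convert nine thousand four hundred seventy-seven (English words) → 9×1000 + 4×100 + 77 = 9477 (decimal)
Compute 1741 + 9477 = 11218
Convert 11218 (decimal) → 11218 = 2×4096 + 5×512 + 7×64 + 2×8 + 2 → 0o25722 (octal)
0o25722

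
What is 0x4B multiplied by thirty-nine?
Convert 0x4B (hexadecimal) → 4×16 + 11 = 75 (decimal)
Convert thirty-nine (English words) → 39 (decimal)
Compute 75 × 39 = 2925
2925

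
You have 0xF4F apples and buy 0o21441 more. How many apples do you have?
Convert 0xF4F (hexadecimal) → 15×256 + 4×16 + 15 = 3919 (decimal)
Convert 0o21441 (octal) → 2×4096 + 1×512 + 4×64 + 4×8 + 1 = 8993 (decimal)
Compute 3919 + 8993 = 12912
12912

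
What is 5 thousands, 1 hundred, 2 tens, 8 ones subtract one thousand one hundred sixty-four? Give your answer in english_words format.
Convert 5 thousands, 1 hundred, 2 tens, 8 ones (place-value notation) → 5×1000 + 1×100 + 2×10 + 8 = 5128 (decimal)
Convert one thousand one hundred sixty-four (English words) → 1×1000 + 1×100 + 64 = 1164 (decimal)
Compute 5128 - 1164 = 3964
Convert 3964 (decimal) → 3964 = 3×1000 + 9×100 + 64 → three thousand nine hundred sixty-four (English words)
three thousand nine hundred sixty-four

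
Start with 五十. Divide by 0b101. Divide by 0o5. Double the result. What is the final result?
Convert 五十 (Chinese numeral) → 5×10 = 50 (decimal)
Start: 50
Convert 0b101 (binary) → 4 + 1 = 5 (decimal)
50 ÷ 5 = 10
Convert 0o5 (octal) → 5 (decimal)
10 ÷ 5 = 2
2 × 2 = 4
4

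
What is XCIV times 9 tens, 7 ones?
Convert XCIV (Roman numeral) → 90 + 4 = 94 (decimal)
Convert 9 tens, 7 ones (place-value notation) → 9×10 + 7 = 97 (decimal)
Compute 94 × 97 = 9118
9118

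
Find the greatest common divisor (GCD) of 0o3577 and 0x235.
Convert 0o3577 (octal) → 3×512 + 5×64 + 7×8 + 7 = 1919 (decimal)
Convert 0x235 (hexadecimal) → 2×256 + 3×16 + 5 = 565 (decimal)
Compute gcd(1919, 565) = 1
1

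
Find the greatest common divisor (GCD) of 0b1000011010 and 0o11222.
Convert 0b1000011010 (binary) → 512 + 16 + 8 + 2 = 538 (decimal)
Convert 0o11222 (octal) → 1×4096 + 1×512 + 2×64 + 2×8 + 2 = 4754 (decimal)
Compute gcd(538, 4754) = 2
2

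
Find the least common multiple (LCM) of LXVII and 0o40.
Convert LXVII (Roman numeral) → 50 + 10 + 5 + 1 + 1 = 67 (decimal)
Convert 0o40 (octal) → 4×8 = 32 (decimal)
Compute lcm(67, 32) = 2144
2144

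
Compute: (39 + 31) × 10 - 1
Parentheses first: 39 + 31 = 70
Multiply: 70 × 10 = 700
Subtract: 700 - 1 = 699
699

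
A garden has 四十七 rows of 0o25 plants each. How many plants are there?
Convert 0o25 (octal) → 2×8 + 5 = 21 (decimal)
Convert 四十七 (Chinese numeral) → 4×10 + 7 = 47 (decimal)
Compute 21 × 47 = 987
987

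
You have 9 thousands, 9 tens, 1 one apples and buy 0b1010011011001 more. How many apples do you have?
Convert 9 thousands, 9 tens, 1 one (place-value notation) → 9×1000 + 9×10 + 1 = 9091 (decimal)
Convert 0b1010011011001 (binary) → 4096 + 1024 + 128 + 64 + 16 + 8 + 1 = 5337 (decimal)
Compute 9091 + 5337 = 14428
14428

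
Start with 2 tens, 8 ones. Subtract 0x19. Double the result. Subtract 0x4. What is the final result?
Convert 2 tens, 8 ones (place-value notation) → 2×10 + 8 = 28 (decimal)
Start: 28
Convert 0x19 (hexadecimal) → 1×16 + 9 = 25 (decimal)
28 - 25 = 3
3 × 2 = 6
Convert 0x4 (hexadecimal) → 4 (decimal)
6 - 4 = 2
2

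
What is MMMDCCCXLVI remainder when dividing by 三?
Convert MMMDCCCXLVI (Roman numeral) → 1000 + 1000 + 1000 + 500 + 100 + 100 + 100 + 40 + 5 + 1 = 3846 (decimal)
Convert 三 (Chinese numeral) → 3 (decimal)
Compute 3846 mod 3 = 0
0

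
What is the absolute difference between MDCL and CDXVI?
Convert MDCL (Roman numeral) → 1000 + 500 + 100 + 50 = 1650 (decimal)
Convert CDXVI (Roman numeral) → 400 + 10 + 5 + 1 = 416 (decimal)
Compute |1650 - 416| = 1234
1234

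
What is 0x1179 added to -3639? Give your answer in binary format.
Convert 0x1179 (hexadecimal) → 1×4096 + 1×256 + 7×16 + 9 = 4473 (decimal)
Compute 4473 + -3639 = 834
Convert 834 (decimal) → 834 = 512 + 256 + 64 + 2 → 0b1101000010 (binary)
0b1101000010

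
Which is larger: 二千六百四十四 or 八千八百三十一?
Convert 二千六百四十四 (Chinese numeral) → 2×1000 + 6×100 + 4×10 + 4 = 2644 (decimal)
Convert 八千八百三十一 (Chinese numeral) → 8×1000 + 8×100 + 3×10 + 1 = 8831 (decimal)
Compare 2644 vs 8831: larger = 8831
8831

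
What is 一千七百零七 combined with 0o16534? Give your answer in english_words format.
Convert 一千七百零七 (Chinese numeral) → 1×1000 + 7×100 + 7 = 1707 (decimal)
Convert 0o16534 (octal) → 1×4096 + 6×512 + 5×64 + 3×8 + 4 = 7516 (decimal)
Compute 1707 + 7516 = 9223
Convert 9223 (decimal) → 9223 = 9×1000 + 2×100 + 23 → nine thousand two hundred twenty-three (English words)
nine thousand two hundred twenty-three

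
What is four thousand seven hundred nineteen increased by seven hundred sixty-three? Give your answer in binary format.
Convert four thousand seven hundred nineteen (English words) → 4×1000 + 7×100 + 19 = 4719 (decimal)
Convert seven hundred sixty-three (English words) → 7×100 + 63 = 763 (decimal)
Compute 4719 + 763 = 5482
Convert 5482 (decimal) → 5482 = 4096 + 1024 + 256 + 64 + 32 + 8 + 2 → 0b1010101101010 (binary)
0b1010101101010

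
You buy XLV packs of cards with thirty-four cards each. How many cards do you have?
Convert thirty-four (English words) → 34 (decimal)
Convert XLV (Roman numeral) → 40 + 5 = 45 (decimal)
Compute 34 × 45 = 1530
1530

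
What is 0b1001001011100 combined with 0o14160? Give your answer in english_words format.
Convert 0b1001001011100 (binary) → 4096 + 512 + 64 + 16 + 8 + 4 = 4700 (decimal)
Convert 0o14160 (octal) → 1×4096 + 4×512 + 1×64 + 6×8 = 6256 (decimal)
Compute 4700 + 6256 = 10956
Convert 10956 (decimal) → 10956 = 10×1000 + 9×100 + 56 → ten thousand nine hundred fifty-six (English words)
ten thousand nine hundred fifty-six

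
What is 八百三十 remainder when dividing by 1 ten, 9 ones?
Convert 八百三十 (Chinese numeral) → 8×100 + 3×10 = 830 (decimal)
Convert 1 ten, 9 ones (place-value notation) → 1×10 + 9 = 19 (decimal)
Compute 830 mod 19 = 13
13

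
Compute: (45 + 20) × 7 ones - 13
Convert 7 ones (place-value notation) → 7 (decimal)
Expression in decimal: (45 + 20) × 7 - 13
Parentheses first: 45 + 20 = 65
Multiply: 65 × 7 = 455
Subtract: 455 - 13 = 442
442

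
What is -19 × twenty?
Convert twenty (English words) → 20 (decimal)
Compute -19 × 20 = -380
-380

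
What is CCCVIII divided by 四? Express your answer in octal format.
Convert CCCVIII (Roman numeral) → 100 + 100 + 100 + 5 + 1 + 1 + 1 = 308 (decimal)
Convert 四 (Chinese numeral) → 4 (decimal)
Compute 308 ÷ 4 = 77
Convert 77 (decimal) → 77 = 1×64 + 1×8 + 5 → 0o115 (octal)
0o115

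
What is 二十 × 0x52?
Convert 二十 (Chinese numeral) → 2×10 = 20 (decimal)
Convert 0x52 (hexadecimal) → 5×16 + 2 = 82 (decimal)
Compute 20 × 82 = 1640
1640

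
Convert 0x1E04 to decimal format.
Convert 0x1E04 (hexadecimal) → 1×4096 + 14×256 + 4 = 7684 (decimal)
7684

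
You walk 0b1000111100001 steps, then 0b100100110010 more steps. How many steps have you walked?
Convert 0b1000111100001 (binary) → 4096 + 256 + 128 + 64 + 32 + 1 = 4577 (decimal)
Convert 0b100100110010 (binary) → 2048 + 256 + 32 + 16 + 2 = 2354 (decimal)
Compute 4577 + 2354 = 6931
6931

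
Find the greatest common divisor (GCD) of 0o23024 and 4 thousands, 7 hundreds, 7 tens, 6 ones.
Convert 0o23024 (octal) → 2×4096 + 3×512 + 2×8 + 4 = 9748 (decimal)
Convert 4 thousands, 7 hundreds, 7 tens, 6 ones (place-value notation) → 4×1000 + 7×100 + 7×10 + 6 = 4776 (decimal)
Compute gcd(9748, 4776) = 4
4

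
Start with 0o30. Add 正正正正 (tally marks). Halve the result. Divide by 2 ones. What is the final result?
Convert 0o30 (octal) → 3×8 = 24 (decimal)
Start: 24
Convert 正正正正 (tally marks) → 5 + 5 + 5 + 5 = 20 (decimal)
24 + 20 = 44
44 ÷ 2 = 22
Convert 2 ones (place-value notation) → 2 (decimal)
22 ÷ 2 = 11
11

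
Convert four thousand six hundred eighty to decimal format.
Convert four thousand six hundred eighty (English words) → 4×1000 + 6×100 + 80 = 4680 (decimal)
4680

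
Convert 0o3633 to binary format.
Convert 0o3633 (octal) → 3×512 + 6×64 + 3×8 + 3 = 1947 (decimal)
Convert 1947 (decimal) → 1947 = 1024 + 512 + 256 + 128 + 16 + 8 + 2 + 1 → 0b11110011011 (binary)
0b11110011011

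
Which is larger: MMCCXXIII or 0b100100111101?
Convert MMCCXXIII (Roman numeral) → 1000 + 1000 + 100 + 100 + 10 + 10 + 1 + 1 + 1 = 2223 (decimal)
Convert 0b100100111101 (binary) → 2048 + 256 + 32 + 16 + 8 + 4 + 1 = 2365 (decimal)
Compare 2223 vs 2365: larger = 2365
2365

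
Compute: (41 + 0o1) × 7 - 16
Convert 0o1 (octal) → 1 (decimal)
Expression in decimal: (41 + 1) × 7 - 16
Parentheses first: 41 + 1 = 42
Multiply: 42 × 7 = 294
Subtract: 294 - 16 = 278
278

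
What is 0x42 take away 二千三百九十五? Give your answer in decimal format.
Convert 0x42 (hexadecimal) → 4×16 + 2 = 66 (decimal)
Convert 二千三百九十五 (Chinese numeral) → 2×1000 + 3×100 + 9×10 + 5 = 2395 (decimal)
Compute 66 - 2395 = -2329
-2329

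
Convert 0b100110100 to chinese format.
Convert 0b100110100 (binary) → 256 + 32 + 16 + 4 = 308 (decimal)
Convert 308 (decimal) → 308 = 3×100 + 8 → 三百零八 (Chinese numeral)
三百零八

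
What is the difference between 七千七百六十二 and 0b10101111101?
Convert 七千七百六十二 (Chinese numeral) → 7×1000 + 7×100 + 6×10 + 2 = 7762 (decimal)
Convert 0b10101111101 (binary) → 1024 + 256 + 64 + 32 + 16 + 8 + 4 + 1 = 1405 (decimal)
Difference: |7762 - 1405| = 6357
6357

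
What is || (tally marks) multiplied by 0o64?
Convert || (tally marks) → 2 (decimal)
Convert 0o64 (octal) → 6×8 + 4 = 52 (decimal)
Compute 2 × 52 = 104
104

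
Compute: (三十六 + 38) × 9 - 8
Convert 三十六 (Chinese numeral) → 3×10 + 6 = 36 (decimal)
Expression in decimal: (36 + 38) × 9 - 8
Parentheses first: 36 + 38 = 74
Multiply: 74 × 9 = 666
Subtract: 666 - 8 = 658
658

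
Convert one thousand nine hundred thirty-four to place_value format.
Convert one thousand nine hundred thirty-four (English words) → 1×1000 + 9×100 + 34 = 1934 (decimal)
Convert 1934 (decimal) → 1934 = 1×1000 + 9×100 + 3×10 + 4 → 1 thousand, 9 hundreds, 3 tens, 4 ones (place-value notation)
1 thousand, 9 hundreds, 3 tens, 4 ones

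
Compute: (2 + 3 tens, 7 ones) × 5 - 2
Convert 3 tens, 7 ones (place-value notation) → 3×10 + 7 = 37 (decimal)
Expression in decimal: (2 + 37) × 5 - 2
Parentheses first: 2 + 37 = 39
Multiply: 39 × 5 = 195
Subtract: 195 - 2 = 193
193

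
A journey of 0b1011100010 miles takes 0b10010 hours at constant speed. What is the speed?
Convert 0b1011100010 (binary) → 512 + 128 + 64 + 32 + 2 = 738 (decimal)
Convert 0b10010 (binary) → 16 + 2 = 18 (decimal)
Compute 738 ÷ 18 = 41
41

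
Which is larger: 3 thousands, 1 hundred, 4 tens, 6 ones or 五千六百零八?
Convert 3 thousands, 1 hundred, 4 tens, 6 ones (place-value notation) → 3×1000 + 1×100 + 4×10 + 6 = 3146 (decimal)
Convert 五千六百零八 (Chinese numeral) → 5×1000 + 6×100 + 8 = 5608 (decimal)
Compare 3146 vs 5608: larger = 5608
5608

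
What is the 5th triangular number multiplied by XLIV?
Convert the 5th triangular number (triangular index) → 5×6/2 = 15 (decimal)
Convert XLIV (Roman numeral) → 40 + 4 = 44 (decimal)
Compute 15 × 44 = 660
660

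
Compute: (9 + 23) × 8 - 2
Parentheses first: 9 + 23 = 32
Multiply: 32 × 8 = 256
Subtract: 256 - 2 = 254
254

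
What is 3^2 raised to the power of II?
Convert 3^2 (power) → 9 (decimal)
Convert II (Roman numeral) → 1 + 1 = 2 (decimal)
Compute 9 ^ 2 = 81
81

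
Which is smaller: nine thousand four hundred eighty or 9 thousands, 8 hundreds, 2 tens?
Convert nine thousand four hundred eighty (English words) → 9×1000 + 4×100 + 80 = 9480 (decimal)
Convert 9 thousands, 8 hundreds, 2 tens (place-value notation) → 9×1000 + 8×100 + 2×10 = 9820 (decimal)
Compare 9480 vs 9820: smaller = 9480
9480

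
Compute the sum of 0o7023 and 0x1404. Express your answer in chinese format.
Convert 0o7023 (octal) → 7×512 + 2×8 + 3 = 3603 (decimal)
Convert 0x1404 (hexadecimal) → 1×4096 + 4×256 + 4 = 5124 (decimal)
Compute 3603 + 5124 = 8727
Convert 8727 (decimal) → 8727 = 8×1000 + 7×100 + 2×10 + 7 → 八千七百二十七 (Chinese numeral)
八千七百二十七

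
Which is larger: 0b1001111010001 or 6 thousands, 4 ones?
Convert 0b1001111010001 (binary) → 4096 + 512 + 256 + 128 + 64 + 16 + 1 = 5073 (decimal)
Convert 6 thousands, 4 ones (place-value notation) → 6×1000 + 4 = 6004 (decimal)
Compare 5073 vs 6004: larger = 6004
6004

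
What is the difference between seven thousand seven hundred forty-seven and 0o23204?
Convert seven thousand seven hundred forty-seven (English words) → 7×1000 + 7×100 + 47 = 7747 (decimal)
Convert 0o23204 (octal) → 2×4096 + 3×512 + 2×64 + 4 = 9860 (decimal)
Difference: |7747 - 9860| = 2113
2113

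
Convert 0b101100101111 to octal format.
Convert 0b101100101111 (binary) → 2048 + 512 + 256 + 32 + 8 + 4 + 2 + 1 = 2863 (decimal)
Convert 2863 (decimal) → 2863 = 5×512 + 4×64 + 5×8 + 7 → 0o5457 (octal)
0o5457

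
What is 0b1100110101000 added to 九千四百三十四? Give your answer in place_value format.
Convert 0b1100110101000 (binary) → 4096 + 2048 + 256 + 128 + 32 + 8 = 6568 (decimal)
Convert 九千四百三十四 (Chinese numeral) → 9×1000 + 4×100 + 3×10 + 4 = 9434 (decimal)
Compute 6568 + 9434 = 16002
Convert 16002 (decimal) → 16002 = 16×1000 + 2 → 16 thousands, 2 ones (place-value notation)
16 thousands, 2 ones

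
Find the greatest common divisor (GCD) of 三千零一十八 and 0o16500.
Convert 三千零一十八 (Chinese numeral) → 3×1000 + 1×10 + 8 = 3018 (decimal)
Convert 0o16500 (octal) → 1×4096 + 6×512 + 5×64 = 7488 (decimal)
Compute gcd(3018, 7488) = 6
6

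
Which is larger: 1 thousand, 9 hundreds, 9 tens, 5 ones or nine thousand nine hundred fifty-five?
Convert 1 thousand, 9 hundreds, 9 tens, 5 ones (place-value notation) → 1×1000 + 9×100 + 9×10 + 5 = 1995 (decimal)
Convert nine thousand nine hundred fifty-five (English words) → 9×1000 + 9×100 + 55 = 9955 (decimal)
Compare 1995 vs 9955: larger = 9955
9955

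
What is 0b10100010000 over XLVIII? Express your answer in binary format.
Convert 0b10100010000 (binary) → 1024 + 256 + 16 = 1296 (decimal)
Convert XLVIII (Roman numeral) → 40 + 5 + 1 + 1 + 1 = 48 (decimal)
Compute 1296 ÷ 48 = 27
Convert 27 (decimal) → 27 = 16 + 8 + 2 + 1 → 0b11011 (binary)
0b11011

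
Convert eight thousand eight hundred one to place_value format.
Convert eight thousand eight hundred one (English words) → 8×1000 + 8×100 + 1 = 8801 (decimal)
Convert 8801 (decimal) → 8801 = 8×1000 + 8×100 + 1 → 8 thousands, 8 hundreds, 1 one (place-value notation)
8 thousands, 8 hundreds, 1 one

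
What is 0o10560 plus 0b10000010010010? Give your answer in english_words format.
Convert 0o10560 (octal) → 1×4096 + 5×64 + 6×8 = 4464 (decimal)
Convert 0b10000010010010 (binary) → 8192 + 128 + 16 + 2 = 8338 (decimal)
Compute 4464 + 8338 = 12802
Convert 12802 (decimal) → 12802 = 12×1000 + 8×100 + 2 → twelve thousand eight hundred two (English words)
twelve thousand eight hundred two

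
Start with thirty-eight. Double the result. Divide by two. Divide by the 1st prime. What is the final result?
Convert thirty-eight (English words) → 38 (decimal)
Start: 38
38 × 2 = 76
Convert two (English words) → 2 (decimal)
76 ÷ 2 = 38
Convert the 1st prime (prime index) → 2 (decimal)
38 ÷ 2 = 19
19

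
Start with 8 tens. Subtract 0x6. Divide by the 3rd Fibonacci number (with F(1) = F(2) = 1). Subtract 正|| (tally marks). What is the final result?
Convert 8 tens (place-value notation) → 8×10 = 80 (decimal)
Start: 80
Convert 0x6 (hexadecimal) → 6 (decimal)
80 - 6 = 74
Convert the 3rd Fibonacci number (with F(1) = F(2) = 1) (Fibonacci index) → 1, 1, 2 → 2 (decimal)
74 ÷ 2 = 37
Convert 正|| (tally marks) → 5 + 2 = 7 (decimal)
37 - 7 = 30
30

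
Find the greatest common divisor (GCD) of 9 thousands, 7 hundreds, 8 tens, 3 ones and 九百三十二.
Convert 9 thousands, 7 hundreds, 8 tens, 3 ones (place-value notation) → 9×1000 + 7×100 + 8×10 + 3 = 9783 (decimal)
Convert 九百三十二 (Chinese numeral) → 9×100 + 3×10 + 2 = 932 (decimal)
Compute gcd(9783, 932) = 1
1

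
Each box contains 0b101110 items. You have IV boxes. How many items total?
Convert 0b101110 (binary) → 32 + 8 + 4 + 2 = 46 (decimal)
Convert IV (Roman numeral) → 4 (decimal)
Compute 46 × 4 = 184
184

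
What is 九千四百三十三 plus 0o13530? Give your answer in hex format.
Convert 九千四百三十三 (Chinese numeral) → 9×1000 + 4×100 + 3×10 + 3 = 9433 (decimal)
Convert 0o13530 (octal) → 1×4096 + 3×512 + 5×64 + 3×8 = 5976 (decimal)
Compute 9433 + 5976 = 15409
Convert 15409 (decimal) → 15409 = 3×4096 + 12×256 + 3×16 + 1 → 0x3C31 (hexadecimal)
0x3C31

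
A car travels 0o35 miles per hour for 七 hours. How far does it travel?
Convert 0o35 (octal) → 3×8 + 5 = 29 (decimal)
Convert 七 (Chinese numeral) → 7 (decimal)
Compute 29 × 7 = 203
203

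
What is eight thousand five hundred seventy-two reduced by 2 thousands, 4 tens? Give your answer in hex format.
Convert eight thousand five hundred seventy-two (English words) → 8×1000 + 5×100 + 72 = 8572 (decimal)
Convert 2 thousands, 4 tens (place-value notation) → 2×1000 + 4×10 = 2040 (decimal)
Compute 8572 - 2040 = 6532
Convert 6532 (decimal) → 6532 = 1×4096 + 9×256 + 8×16 + 4 → 0x1984 (hexadecimal)
0x1984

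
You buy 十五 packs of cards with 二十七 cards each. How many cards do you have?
Convert 二十七 (Chinese numeral) → 2×10 + 7 = 27 (decimal)
Convert 十五 (Chinese numeral) → 1×10 + 5 = 15 (decimal)
Compute 27 × 15 = 405
405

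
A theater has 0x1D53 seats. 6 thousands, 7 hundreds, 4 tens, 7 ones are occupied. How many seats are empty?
Convert 0x1D53 (hexadecimal) → 1×4096 + 13×256 + 5×16 + 3 = 7507 (decimal)
Convert 6 thousands, 7 hundreds, 4 tens, 7 ones (place-value notation) → 6×1000 + 7×100 + 4×10 + 7 = 6747 (decimal)
Compute 7507 - 6747 = 760
760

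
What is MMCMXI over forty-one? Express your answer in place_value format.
Convert MMCMXI (Roman numeral) → 1000 + 1000 + 900 + 10 + 1 = 2911 (decimal)
Convert forty-one (English words) → 41 (decimal)
Compute 2911 ÷ 41 = 71
Convert 71 (decimal) → 71 = 7×10 + 1 → 7 tens, 1 one (place-value notation)
7 tens, 1 one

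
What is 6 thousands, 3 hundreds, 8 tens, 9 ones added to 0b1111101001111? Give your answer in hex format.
Convert 6 thousands, 3 hundreds, 8 tens, 9 ones (place-value notation) → 6×1000 + 3×100 + 8×10 + 9 = 6389 (decimal)
Convert 0b1111101001111 (binary) → 4096 + 2048 + 1024 + 512 + 256 + 64 + 8 + 4 + 2 + 1 = 8015 (decimal)
Compute 6389 + 8015 = 14404
Convert 14404 (decimal) → 14404 = 3×4096 + 8×256 + 4×16 + 4 → 0x3844 (hexadecimal)
0x3844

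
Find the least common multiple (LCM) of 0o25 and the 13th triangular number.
Convert 0o25 (octal) → 2×8 + 5 = 21 (decimal)
Convert the 13th triangular number (triangular index) → 13×14/2 = 91 (decimal)
Compute lcm(21, 91) = 273
273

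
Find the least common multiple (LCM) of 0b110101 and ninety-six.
Convert 0b110101 (binary) → 32 + 16 + 4 + 1 = 53 (decimal)
Convert ninety-six (English words) → 96 (decimal)
Compute lcm(53, 96) = 5088
5088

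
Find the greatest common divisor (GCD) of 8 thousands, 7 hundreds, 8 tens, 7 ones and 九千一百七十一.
Convert 8 thousands, 7 hundreds, 8 tens, 7 ones (place-value notation) → 8×1000 + 7×100 + 8×10 + 7 = 8787 (decimal)
Convert 九千一百七十一 (Chinese numeral) → 9×1000 + 1×100 + 7×10 + 1 = 9171 (decimal)
Compute gcd(8787, 9171) = 3
3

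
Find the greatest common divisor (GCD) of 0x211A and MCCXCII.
Convert 0x211A (hexadecimal) → 2×4096 + 1×256 + 1×16 + 10 = 8474 (decimal)
Convert MCCXCII (Roman numeral) → 1000 + 100 + 100 + 90 + 1 + 1 = 1292 (decimal)
Compute gcd(8474, 1292) = 38
38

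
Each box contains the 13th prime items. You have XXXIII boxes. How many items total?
Convert the 13th prime (prime index) → 41 (decimal)
Convert XXXIII (Roman numeral) → 10 + 10 + 10 + 1 + 1 + 1 = 33 (decimal)
Compute 41 × 33 = 1353
1353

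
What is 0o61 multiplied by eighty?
Convert 0o61 (octal) → 6×8 + 1 = 49 (decimal)
Convert eighty (English words) → 80 (decimal)
Compute 49 × 80 = 3920
3920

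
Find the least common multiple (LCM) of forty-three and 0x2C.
Convert forty-three (English words) → 43 (decimal)
Convert 0x2C (hexadecimal) → 2×16 + 12 = 44 (decimal)
Compute lcm(43, 44) = 1892
1892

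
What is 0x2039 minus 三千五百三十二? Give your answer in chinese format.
Convert 0x2039 (hexadecimal) → 2×4096 + 3×16 + 9 = 8249 (decimal)
Convert 三千五百三十二 (Chinese numeral) → 3×1000 + 5×100 + 3×10 + 2 = 3532 (decimal)
Compute 8249 - 3532 = 4717
Convert 4717 (decimal) → 4717 = 4×1000 + 7×100 + 1×10 + 7 → 四千七百一十七 (Chinese numeral)
四千七百一十七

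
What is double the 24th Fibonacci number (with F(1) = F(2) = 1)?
The 24th Fibonacci number (with F(1) = F(2) = 1) = 46368
Compute 46368 × 2 = 92736
92736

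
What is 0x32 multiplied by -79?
Convert 0x32 (hexadecimal) → 3×16 + 2 = 50 (decimal)
Compute 50 × -79 = -3950
-3950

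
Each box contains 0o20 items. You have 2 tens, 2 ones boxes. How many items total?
Convert 0o20 (octal) → 2×8 = 16 (decimal)
Convert 2 tens, 2 ones (place-value notation) → 2×10 + 2 = 22 (decimal)
Compute 16 × 22 = 352
352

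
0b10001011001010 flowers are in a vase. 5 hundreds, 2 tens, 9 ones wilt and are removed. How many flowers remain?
Convert 0b10001011001010 (binary) → 8192 + 512 + 128 + 64 + 8 + 2 = 8906 (decimal)
Convert 5 hundreds, 2 tens, 9 ones (place-value notation) → 5×100 + 2×10 + 9 = 529 (decimal)
Compute 8906 - 529 = 8377
8377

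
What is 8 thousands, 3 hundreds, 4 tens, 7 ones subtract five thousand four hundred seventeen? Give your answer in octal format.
Convert 8 thousands, 3 hundreds, 4 tens, 7 ones (place-value notation) → 8×1000 + 3×100 + 4×10 + 7 = 8347 (decimal)
Convert five thousand four hundred seventeen (English words) → 5×1000 + 4×100 + 17 = 5417 (decimal)
Compute 8347 - 5417 = 2930
Convert 2930 (decimal) → 2930 = 5×512 + 5×64 + 6×8 + 2 → 0o5562 (octal)
0o5562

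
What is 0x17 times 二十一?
Convert 0x17 (hexadecimal) → 1×16 + 7 = 23 (decimal)
Convert 二十一 (Chinese numeral) → 2×10 + 1 = 21 (decimal)
Compute 23 × 21 = 483
483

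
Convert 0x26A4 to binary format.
Convert 0x26A4 (hexadecimal) → 2×4096 + 6×256 + 10×16 + 4 = 9892 (decimal)
Convert 9892 (decimal) → 9892 = 8192 + 1024 + 512 + 128 + 32 + 4 → 0b10011010100100 (binary)
0b10011010100100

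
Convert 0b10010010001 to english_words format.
Convert 0b10010010001 (binary) → 1024 + 128 + 16 + 1 = 1169 (decimal)
Convert 1169 (decimal) → 1169 = 1×1000 + 1×100 + 69 → one thousand one hundred sixty-nine (English words)
one thousand one hundred sixty-nine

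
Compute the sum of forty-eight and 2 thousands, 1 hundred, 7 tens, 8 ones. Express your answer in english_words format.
Convert forty-eight (English words) → 48 (decimal)
Convert 2 thousands, 1 hundred, 7 tens, 8 ones (place-value notation) → 2×1000 + 1×100 + 7×10 + 8 = 2178 (decimal)
Compute 48 + 2178 = 2226
Convert 2226 (decimal) → 2226 = 2×1000 + 2×100 + 26 → two thousand two hundred twenty-six (English words)
two thousand two hundred twenty-six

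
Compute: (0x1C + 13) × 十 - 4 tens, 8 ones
Convert 0x1C (hexadecimal) → 1×16 + 12 = 28 (decimal)
Convert 十 (Chinese numeral) → 1×10 = 10 (decimal)
Convert 4 tens, 8 ones (place-value notation) → 4×10 + 8 = 48 (decimal)
Expression in decimal: (28 + 13) × 10 - 48
Parentheses first: 28 + 13 = 41
Multiply: 41 × 10 = 410
Subtract: 410 - 48 = 362
362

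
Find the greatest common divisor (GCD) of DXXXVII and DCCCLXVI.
Convert DXXXVII (Roman numeral) → 500 + 10 + 10 + 10 + 5 + 1 + 1 = 537 (decimal)
Convert DCCCLXVI (Roman numeral) → 500 + 100 + 100 + 100 + 50 + 10 + 5 + 1 = 866 (decimal)
Compute gcd(537, 866) = 1
1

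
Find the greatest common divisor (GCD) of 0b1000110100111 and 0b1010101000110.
Convert 0b1000110100111 (binary) → 4096 + 256 + 128 + 32 + 4 + 2 + 1 = 4519 (decimal)
Convert 0b1010101000110 (binary) → 4096 + 1024 + 256 + 64 + 4 + 2 = 5446 (decimal)
Compute gcd(4519, 5446) = 1
1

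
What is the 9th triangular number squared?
The 9th triangular number = 9×10/2 = 45
Compute 45² = 45 × 45 = 2025
2025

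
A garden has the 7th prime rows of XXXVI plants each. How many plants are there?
Convert XXXVI (Roman numeral) → 10 + 10 + 10 + 5 + 1 = 36 (decimal)
Convert the 7th prime (prime index) → 17 (decimal)
Compute 36 × 17 = 612
612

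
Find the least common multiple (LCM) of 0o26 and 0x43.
Convert 0o26 (octal) → 2×8 + 6 = 22 (decimal)
Convert 0x43 (hexadecimal) → 4×16 + 3 = 67 (decimal)
Compute lcm(22, 67) = 1474
1474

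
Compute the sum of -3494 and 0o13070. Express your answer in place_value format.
Convert 0o13070 (octal) → 1×4096 + 3×512 + 7×8 = 5688 (decimal)
Compute -3494 + 5688 = 2194
Convert 2194 (decimal) → 2194 = 2×1000 + 1×100 + 9×10 + 4 → 2 thousands, 1 hundred, 9 tens, 4 ones (place-value notation)
2 thousands, 1 hundred, 9 tens, 4 ones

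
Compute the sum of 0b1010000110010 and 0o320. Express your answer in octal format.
Convert 0b1010000110010 (binary) → 4096 + 1024 + 32 + 16 + 2 = 5170 (decimal)
Convert 0o320 (octal) → 3×64 + 2×8 = 208 (decimal)
Compute 5170 + 208 = 5378
Convert 5378 (decimal) → 5378 = 1×4096 + 2×512 + 4×64 + 2 → 0o12402 (octal)
0o12402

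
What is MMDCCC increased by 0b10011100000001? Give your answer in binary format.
Convert MMDCCC (Roman numeral) → 1000 + 1000 + 500 + 100 + 100 + 100 = 2800 (decimal)
Convert 0b10011100000001 (binary) → 8192 + 1024 + 512 + 256 + 1 = 9985 (decimal)
Compute 2800 + 9985 = 12785
Convert 12785 (decimal) → 12785 = 8192 + 4096 + 256 + 128 + 64 + 32 + 16 + 1 → 0b11000111110001 (binary)
0b11000111110001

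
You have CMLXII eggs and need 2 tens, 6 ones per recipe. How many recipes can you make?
Convert CMLXII (Roman numeral) → 900 + 50 + 10 + 1 + 1 = 962 (decimal)
Convert 2 tens, 6 ones (place-value notation) → 2×10 + 6 = 26 (decimal)
Compute 962 ÷ 26 = 37
37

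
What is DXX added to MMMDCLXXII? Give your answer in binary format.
Convert DXX (Roman numeral) → 500 + 10 + 10 = 520 (decimal)
Convert MMMDCLXXII (Roman numeral) → 1000 + 1000 + 1000 + 500 + 100 + 50 + 10 + 10 + 1 + 1 = 3672 (decimal)
Compute 520 + 3672 = 4192
Convert 4192 (decimal) → 4192 = 4096 + 64 + 32 → 0b1000001100000 (binary)
0b1000001100000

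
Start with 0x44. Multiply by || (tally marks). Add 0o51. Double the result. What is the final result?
Convert 0x44 (hexadecimal) → 4×16 + 4 = 68 (decimal)
Start: 68
Convert || (tally marks) → 2 (decimal)
68 × 2 = 136
Convert 0o51 (octal) → 5×8 + 1 = 41 (decimal)
136 + 41 = 177
177 × 2 = 354
354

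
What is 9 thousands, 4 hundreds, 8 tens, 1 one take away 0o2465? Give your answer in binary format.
Convert 9 thousands, 4 hundreds, 8 tens, 1 one (place-value notation) → 9×1000 + 4×100 + 8×10 + 1 = 9481 (decimal)
Convert 0o2465 (octal) → 2×512 + 4×64 + 6×8 + 5 = 1333 (decimal)
Compute 9481 - 1333 = 8148
Convert 8148 (decimal) → 8148 = 4096 + 2048 + 1024 + 512 + 256 + 128 + 64 + 16 + 4 → 0b1111111010100 (binary)
0b1111111010100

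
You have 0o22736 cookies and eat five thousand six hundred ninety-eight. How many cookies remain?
Convert 0o22736 (octal) → 2×4096 + 2×512 + 7×64 + 3×8 + 6 = 9694 (decimal)
Convert five thousand six hundred ninety-eight (English words) → 5×1000 + 6×100 + 98 = 5698 (decimal)
Compute 9694 - 5698 = 3996
3996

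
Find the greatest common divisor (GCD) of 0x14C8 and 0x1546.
Convert 0x14C8 (hexadecimal) → 1×4096 + 4×256 + 12×16 + 8 = 5320 (decimal)
Convert 0x1546 (hexadecimal) → 1×4096 + 5×256 + 4×16 + 6 = 5446 (decimal)
Compute gcd(5320, 5446) = 14
14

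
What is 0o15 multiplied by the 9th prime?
Convert 0o15 (octal) → 1×8 + 5 = 13 (decimal)
Convert the 9th prime (prime index) → 23 (decimal)
Compute 13 × 23 = 299
299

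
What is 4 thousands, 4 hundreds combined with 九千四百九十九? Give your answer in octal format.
Convert 4 thousands, 4 hundreds (place-value notation) → 4×1000 + 4×100 = 4400 (decimal)
Convert 九千四百九十九 (Chinese numeral) → 9×1000 + 4×100 + 9×10 + 9 = 9499 (decimal)
Compute 4400 + 9499 = 13899
Convert 13899 (decimal) → 13899 = 3×4096 + 3×512 + 1×64 + 1×8 + 3 → 0o33113 (octal)
0o33113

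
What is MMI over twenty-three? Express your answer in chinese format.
Convert MMI (Roman numeral) → 1000 + 1000 + 1 = 2001 (decimal)
Convert twenty-three (English words) → 23 (decimal)
Compute 2001 ÷ 23 = 87
Convert 87 (decimal) → 87 = 8×10 + 7 → 八十七 (Chinese numeral)
八十七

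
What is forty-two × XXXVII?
Convert forty-two (English words) → 42 (decimal)
Convert XXXVII (Roman numeral) → 10 + 10 + 10 + 5 + 1 + 1 = 37 (decimal)
Compute 42 × 37 = 1554
1554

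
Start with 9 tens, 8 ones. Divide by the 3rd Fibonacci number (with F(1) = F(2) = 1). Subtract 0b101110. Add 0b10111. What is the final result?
Convert 9 tens, 8 ones (place-value notation) → 9×10 + 8 = 98 (decimal)
Start: 98
Convert the 3rd Fibonacci number (with F(1) = F(2) = 1) (Fibonacci index) → 1, 1, 2 → 2 (decimal)
98 ÷ 2 = 49
Convert 0b101110 (binary) → 32 + 8 + 4 + 2 = 46 (decimal)
49 - 46 = 3
Convert 0b10111 (binary) → 16 + 4 + 2 + 1 = 23 (decimal)
3 + 23 = 26
26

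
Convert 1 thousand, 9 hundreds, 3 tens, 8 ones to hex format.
Convert 1 thousand, 9 hundreds, 3 tens, 8 ones (place-value notation) → 1×1000 + 9×100 + 3×10 + 8 = 1938 (decimal)
Convert 1938 (decimal) → 1938 = 7×256 + 9×16 + 2 → 0x792 (hexadecimal)
0x792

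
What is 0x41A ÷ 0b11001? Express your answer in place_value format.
Convert 0x41A (hexadecimal) → 4×256 + 1×16 + 10 = 1050 (decimal)
Convert 0b11001 (binary) → 16 + 8 + 1 = 25 (decimal)
Compute 1050 ÷ 25 = 42
Convert 42 (decimal) → 42 = 4×10 + 2 → 4 tens, 2 ones (place-value notation)
4 tens, 2 ones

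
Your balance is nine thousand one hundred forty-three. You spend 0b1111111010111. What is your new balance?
Convert nine thousand one hundred forty-three (English words) → 9×1000 + 1×100 + 43 = 9143 (decimal)
Convert 0b1111111010111 (binary) → 4096 + 2048 + 1024 + 512 + 256 + 128 + 64 + 16 + 4 + 2 + 1 = 8151 (decimal)
Compute 9143 - 8151 = 992
992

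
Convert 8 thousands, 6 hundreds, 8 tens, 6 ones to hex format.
Convert 8 thousands, 6 hundreds, 8 tens, 6 ones (place-value notation) → 8×1000 + 6×100 + 8×10 + 6 = 8686 (decimal)
Convert 8686 (decimal) → 8686 = 2×4096 + 1×256 + 14×16 + 14 → 0x21EE (hexadecimal)
0x21EE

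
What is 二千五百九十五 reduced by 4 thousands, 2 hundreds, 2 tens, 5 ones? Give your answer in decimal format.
Convert 二千五百九十五 (Chinese numeral) → 2×1000 + 5×100 + 9×10 + 5 = 2595 (decimal)
Convert 4 thousands, 2 hundreds, 2 tens, 5 ones (place-value notation) → 4×1000 + 2×100 + 2×10 + 5 = 4225 (decimal)
Compute 2595 - 4225 = -1630
-1630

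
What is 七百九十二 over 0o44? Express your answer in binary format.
Convert 七百九十二 (Chinese numeral) → 7×100 + 9×10 + 2 = 792 (decimal)
Convert 0o44 (octal) → 4×8 + 4 = 36 (decimal)
Compute 792 ÷ 36 = 22
Convert 22 (decimal) → 22 = 16 + 4 + 2 → 0b10110 (binary)
0b10110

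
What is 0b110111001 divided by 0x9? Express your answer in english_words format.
Convert 0b110111001 (binary) → 256 + 128 + 32 + 16 + 8 + 1 = 441 (decimal)
Convert 0x9 (hexadecimal) → 9 (decimal)
Compute 441 ÷ 9 = 49
Convert 49 (decimal) → forty-nine (English words)
forty-nine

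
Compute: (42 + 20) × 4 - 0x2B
Convert 0x2B (hexadecimal) → 2×16 + 11 = 43 (decimal)
Expression in decimal: (42 + 20) × 4 - 43
Parentheses first: 42 + 20 = 62
Multiply: 62 × 4 = 248
Subtract: 248 - 43 = 205
205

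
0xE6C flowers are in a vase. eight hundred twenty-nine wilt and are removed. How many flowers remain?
Convert 0xE6C (hexadecimal) → 14×256 + 6×16 + 12 = 3692 (decimal)
Convert eight hundred twenty-nine (English words) → 8×100 + 29 = 829 (decimal)
Compute 3692 - 829 = 2863
2863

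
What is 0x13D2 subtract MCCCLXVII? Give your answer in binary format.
Convert 0x13D2 (hexadecimal) → 1×4096 + 3×256 + 13×16 + 2 = 5074 (decimal)
Convert MCCCLXVII (Roman numeral) → 1000 + 100 + 100 + 100 + 50 + 10 + 5 + 1 + 1 = 1367 (decimal)
Compute 5074 - 1367 = 3707
Convert 3707 (decimal) → 3707 = 2048 + 1024 + 512 + 64 + 32 + 16 + 8 + 2 + 1 → 0b111001111011 (binary)
0b111001111011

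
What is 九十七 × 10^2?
Convert 九十七 (Chinese numeral) → 9×10 + 7 = 97 (decimal)
Convert 10^2 (power) → 100 (decimal)
Compute 97 × 100 = 9700
9700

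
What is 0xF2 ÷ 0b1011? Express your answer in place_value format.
Convert 0xF2 (hexadecimal) → 15×16 + 2 = 242 (decimal)
Convert 0b1011 (binary) → 8 + 2 + 1 = 11 (decimal)
Compute 242 ÷ 11 = 22
Convert 22 (decimal) → 22 = 2×10 + 2 → 2 tens, 2 ones (place-value notation)
2 tens, 2 ones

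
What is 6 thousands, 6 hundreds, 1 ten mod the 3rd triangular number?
Convert 6 thousands, 6 hundreds, 1 ten (place-value notation) → 6×1000 + 6×100 + 1×10 = 6610 (decimal)
Convert the 3rd triangular number (triangular index) → 3×4/2 = 6 (decimal)
Compute 6610 mod 6 = 4
4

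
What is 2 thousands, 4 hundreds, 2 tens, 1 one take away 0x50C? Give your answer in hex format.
Convert 2 thousands, 4 hundreds, 2 tens, 1 one (place-value notation) → 2×1000 + 4×100 + 2×10 + 1 = 2421 (decimal)
Convert 0x50C (hexadecimal) → 5×256 + 12 = 1292 (decimal)
Compute 2421 - 1292 = 1129
Convert 1129 (decimal) → 1129 = 4×256 + 6×16 + 9 → 0x469 (hexadecimal)
0x469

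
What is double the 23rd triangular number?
The 23rd triangular number = 23×24/2 = 276
Compute 276 × 2 = 552
552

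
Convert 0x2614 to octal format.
Convert 0x2614 (hexadecimal) → 2×4096 + 6×256 + 1×16 + 4 = 9748 (decimal)
Convert 9748 (decimal) → 9748 = 2×4096 + 3×512 + 2×8 + 4 → 0o23024 (octal)
0o23024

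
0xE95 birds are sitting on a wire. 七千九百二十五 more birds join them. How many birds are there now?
Convert 0xE95 (hexadecimal) → 14×256 + 9×16 + 5 = 3733 (decimal)
Convert 七千九百二十五 (Chinese numeral) → 7×1000 + 9×100 + 2×10 + 5 = 7925 (decimal)
Compute 3733 + 7925 = 11658
11658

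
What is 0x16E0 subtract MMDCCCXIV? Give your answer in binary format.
Convert 0x16E0 (hexadecimal) → 1×4096 + 6×256 + 14×16 = 5856 (decimal)
Convert MMDCCCXIV (Roman numeral) → 1000 + 1000 + 500 + 100 + 100 + 100 + 10 + 4 = 2814 (decimal)
Compute 5856 - 2814 = 3042
Convert 3042 (decimal) → 3042 = 2048 + 512 + 256 + 128 + 64 + 32 + 2 → 0b101111100010 (binary)
0b101111100010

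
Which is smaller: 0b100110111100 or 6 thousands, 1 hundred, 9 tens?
Convert 0b100110111100 (binary) → 2048 + 256 + 128 + 32 + 16 + 8 + 4 = 2492 (decimal)
Convert 6 thousands, 1 hundred, 9 tens (place-value notation) → 6×1000 + 1×100 + 9×10 = 6190 (decimal)
Compare 2492 vs 6190: smaller = 2492
2492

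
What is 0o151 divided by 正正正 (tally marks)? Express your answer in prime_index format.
Convert 0o151 (octal) → 1×64 + 5×8 + 1 = 105 (decimal)
Convert 正正正 (tally marks) → 5 + 5 + 5 = 15 (decimal)
Compute 105 ÷ 15 = 7
Convert 7 (decimal) → the 4th prime (prime index)
the 4th prime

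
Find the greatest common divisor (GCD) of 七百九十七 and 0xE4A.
Convert 七百九十七 (Chinese numeral) → 7×100 + 9×10 + 7 = 797 (decimal)
Convert 0xE4A (hexadecimal) → 14×256 + 4×16 + 10 = 3658 (decimal)
Compute gcd(797, 3658) = 1
1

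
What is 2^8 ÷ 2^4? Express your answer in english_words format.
Convert 2^8 (power) → 256 (decimal)
Convert 2^4 (power) → 16 (decimal)
Compute 256 ÷ 16 = 16
Convert 16 (decimal) → sixteen (English words)
sixteen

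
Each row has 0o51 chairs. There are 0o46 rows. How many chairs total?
Convert 0o51 (octal) → 5×8 + 1 = 41 (decimal)
Convert 0o46 (octal) → 4×8 + 6 = 38 (decimal)
Compute 41 × 38 = 1558
1558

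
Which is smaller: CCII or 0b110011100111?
Convert CCII (Roman numeral) → 100 + 100 + 1 + 1 = 202 (decimal)
Convert 0b110011100111 (binary) → 2048 + 1024 + 128 + 64 + 32 + 4 + 2 + 1 = 3303 (decimal)
Compare 202 vs 3303: smaller = 202
202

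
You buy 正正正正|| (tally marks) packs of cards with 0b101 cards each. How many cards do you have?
Convert 0b101 (binary) → 4 + 1 = 5 (decimal)
Convert 正正正正|| (tally marks) → 5 + 5 + 5 + 5 + 2 = 22 (decimal)
Compute 5 × 22 = 110
110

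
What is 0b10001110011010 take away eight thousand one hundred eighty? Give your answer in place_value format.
Convert 0b10001110011010 (binary) → 8192 + 512 + 256 + 128 + 16 + 8 + 2 = 9114 (decimal)
Convert eight thousand one hundred eighty (English words) → 8×1000 + 1×100 + 80 = 8180 (decimal)
Compute 9114 - 8180 = 934
Convert 934 (decimal) → 934 = 9×100 + 3×10 + 4 → 9 hundreds, 3 tens, 4 ones (place-value notation)
9 hundreds, 3 tens, 4 ones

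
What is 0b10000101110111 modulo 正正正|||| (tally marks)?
Convert 0b10000101110111 (binary) → 8192 + 256 + 64 + 32 + 16 + 4 + 2 + 1 = 8567 (decimal)
Convert 正正正|||| (tally marks) → 5 + 5 + 5 + 4 = 19 (decimal)
Compute 8567 mod 19 = 17
17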